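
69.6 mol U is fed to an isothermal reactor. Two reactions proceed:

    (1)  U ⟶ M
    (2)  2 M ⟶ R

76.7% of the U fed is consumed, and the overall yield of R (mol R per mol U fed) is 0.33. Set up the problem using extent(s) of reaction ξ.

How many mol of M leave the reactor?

Conversion of U: U consumed = 1ξ₁ = 0.767 × 69.6 → ξ₁ = 53.38 mol.
Yield of R: 1ξ₂ / 69.6 = 0.33 → ξ₂ = 22.97 mol.
Outlet amounts (n = n₀ + Σ ν·ξ):
  U: 69.6 − 1(53.38) = 16.22
  M: 0 + 1(53.38) − 2(22.97) = 7.447
  R: 0 + 1(22.97) = 22.97

7.45 mol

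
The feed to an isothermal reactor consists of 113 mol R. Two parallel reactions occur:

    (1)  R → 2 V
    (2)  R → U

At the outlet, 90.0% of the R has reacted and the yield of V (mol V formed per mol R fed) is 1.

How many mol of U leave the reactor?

Yield of V: 2ξ₁ / 113 = 1 → ξ₁ = 56.5 mol.
Conversion of R: 1ξ₁ + 1ξ₂ = 0.9 × 113 = 101.7 → ξ₂ = 45.2 mol.
Outlet amounts (n = n₀ + Σ ν·ξ):
  R: 113 − 1(56.5) − 1(45.2) = 11.3
  V: 0 + 2(56.5) = 113
  U: 0 + 1(45.2) = 45.2

45.2 mol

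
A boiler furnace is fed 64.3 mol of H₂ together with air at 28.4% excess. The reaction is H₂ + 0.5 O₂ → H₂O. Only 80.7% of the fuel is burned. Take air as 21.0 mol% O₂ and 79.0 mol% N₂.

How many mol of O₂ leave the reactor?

Stoichiometric O₂ = 0.5 × 64.3 = 32.15 mol; O₂ fed = 32.15 × 1.284 = 41.28 mol.
N₂ fed = 41.28 × 79/21 = 155.3 mol.
Fuel reacted = 0.807 × 64.3 → ξ = 51.89 mol.
Outlet (n = n₀ + ν ξ):
  H₂: 64.3 − 1(51.89) = 12.41
  O₂: 41.28 − 0.5(51.89) = 15.34
  N₂: 155.3 (inert)
  H₂O: 0 + 1(51.89) = 51.89

15.3 mol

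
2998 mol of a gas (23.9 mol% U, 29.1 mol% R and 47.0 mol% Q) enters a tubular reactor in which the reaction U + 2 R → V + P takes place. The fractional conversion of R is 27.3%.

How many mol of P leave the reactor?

119 mol

R reacted = 0.273 × 872.4 = 238.2 mol; ν_R = −2, so ξ = 238.2/2 = 119.1 mol.
Outlet amounts (n = n₀ + ν ξ):
  U: 716.5 − 1(119.1) = 597.4
  R: 872.4 − 2(119.1) = 634.2
  V: 0 + 1(119.1) = 119.1
  P: 0 + 1(119.1) = 119.1
  Q: 1409 (inert)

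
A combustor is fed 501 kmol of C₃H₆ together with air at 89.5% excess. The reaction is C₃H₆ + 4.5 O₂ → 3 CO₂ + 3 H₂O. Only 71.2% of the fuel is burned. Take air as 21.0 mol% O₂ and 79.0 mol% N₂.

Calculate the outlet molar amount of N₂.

Stoichiometric O₂ = 4.5 × 501 = 2254 kmol; O₂ fed = 2254 × 1.895 = 4272 kmol.
N₂ fed = 4272 × 79/21 = 16070 kmol.
Fuel reacted = 0.712 × 501 → ξ = 356.7 kmol.
Outlet (n = n₀ + ν ξ):
  C₃H₆: 501 − 1(356.7) = 144.3
  O₂: 4272 − 4.5(356.7) = 2667
  N₂: 16070 (inert)
  CO₂: 0 + 3(356.7) = 1070
  H₂O: 0 + 3(356.7) = 1070

16100 kmol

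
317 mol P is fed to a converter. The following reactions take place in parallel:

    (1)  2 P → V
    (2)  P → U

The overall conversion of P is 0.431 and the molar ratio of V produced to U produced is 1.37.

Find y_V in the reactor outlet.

0.187

Conversion of P: P consumed = 0.431 × 317 = 136.6 mol = 2ξ₁ + 1ξ₂.
Selectivity: 1ξ₁ / (1ξ₂) = 1.37 → ξ₁ = 1.37 ξ₂.
Substitute: (2·1.37 + 1) ξ₂ = 136.6 → ξ₂ = 36.53 mol, ξ₁ = 50.05 mol.
Outlet amounts (n = n₀ + Σ ν·ξ):
  P: 317 − 2(50.05) − 1(36.53) = 180.4
  V: 0 + 1(50.05) = 50.05
  U: 0 + 1(36.53) = 36.53
Total out = 267 mol; y_V = 50.05 / 267 = 0.1875.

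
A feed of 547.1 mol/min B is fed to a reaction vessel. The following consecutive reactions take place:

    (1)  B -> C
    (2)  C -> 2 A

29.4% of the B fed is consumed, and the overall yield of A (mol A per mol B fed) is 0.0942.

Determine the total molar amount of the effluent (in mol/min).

573 mol/min

Conversion of B: B consumed = 1ξ₁ = 0.294 × 547.1 → ξ₁ = 160.8 mol/min.
Yield of A: 2ξ₂ / 547.1 = 0.0942 → ξ₂ = 25.77 mol/min.
Outlet amounts (n = n₀ + Σ ν·ξ):
  B: 547.1 − 1(160.8) = 386.3
  C: 0 + 1(160.8) − 1(25.77) = 135.1
  A: 0 + 2(25.77) = 51.54
Total out = 386.3 + 135.1 + 51.54 = 572.9 mol/min.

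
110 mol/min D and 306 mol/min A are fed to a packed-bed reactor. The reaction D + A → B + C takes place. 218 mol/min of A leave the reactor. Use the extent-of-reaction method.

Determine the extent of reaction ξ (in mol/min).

ξ = 88 mol/min

For A: n = n₀ − 1ξ → 218 = 306 − 1ξ, giving ξ = 88 mol/min.
Outlet amounts (n = n₀ + ν ξ):
  D: 110 − 1(88) = 22
  A: 306 − 1(88) = 218
  B: 0 + 1(88) = 88
  C: 0 + 1(88) = 88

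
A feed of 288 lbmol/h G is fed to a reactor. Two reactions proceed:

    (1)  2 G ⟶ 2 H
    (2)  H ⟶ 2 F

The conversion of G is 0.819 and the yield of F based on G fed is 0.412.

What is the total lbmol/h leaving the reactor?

347 lbmol/h

Conversion of G: G consumed = 2ξ₁ = 0.819 × 288 → ξ₁ = 117.9 lbmol/h.
Yield of F: 2ξ₂ / 288 = 0.412 → ξ₂ = 59.33 lbmol/h.
Outlet amounts (n = n₀ + Σ ν·ξ):
  G: 288 − 2(117.9) = 52.13
  H: 0 + 2(117.9) − 1(59.33) = 176.5
  F: 0 + 2(59.33) = 118.7
Total out = 52.13 + 176.5 + 118.7 = 347.3 lbmol/h.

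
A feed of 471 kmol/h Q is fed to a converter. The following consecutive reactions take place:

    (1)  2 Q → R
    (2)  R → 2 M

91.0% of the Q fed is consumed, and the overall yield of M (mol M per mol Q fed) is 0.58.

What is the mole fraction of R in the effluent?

0.198

Conversion of Q: Q consumed = 2ξ₁ = 0.91 × 471 → ξ₁ = 214.3 kmol/h.
Yield of M: 2ξ₂ / 471 = 0.58 → ξ₂ = 136.6 kmol/h.
Outlet amounts (n = n₀ + Σ ν·ξ):
  Q: 471 − 2(214.3) = 42.39
  R: 0 + 1(214.3) − 1(136.6) = 77.72
  M: 0 + 2(136.6) = 273.2
Total out = 393.3 kmol/h; y_R = 77.72 / 393.3 = 0.1976.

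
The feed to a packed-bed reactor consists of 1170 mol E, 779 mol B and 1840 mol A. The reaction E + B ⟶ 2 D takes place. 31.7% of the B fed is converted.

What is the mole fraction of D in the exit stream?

0.13

B reacted = 0.317 × 779 = 246.9 mol; ν_B = −1, so ξ = 246.9/1 = 246.9 mol.
Outlet amounts (n = n₀ + ν ξ):
  E: 1170 − 1(246.9) = 923.1
  B: 779 − 1(246.9) = 532.1
  D: 0 + 2(246.9) = 493.9
  A: 1840 (inert)
Total out = 3789 mol; y_D = 493.9 / 3789 = 0.1303.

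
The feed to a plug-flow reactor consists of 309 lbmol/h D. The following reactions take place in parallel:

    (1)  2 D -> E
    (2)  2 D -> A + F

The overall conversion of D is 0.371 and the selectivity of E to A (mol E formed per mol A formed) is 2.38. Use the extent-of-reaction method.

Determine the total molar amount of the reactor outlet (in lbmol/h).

Conversion of D: D consumed = 0.371 × 309 = 114.6 lbmol/h = 2ξ₁ + 2ξ₂.
Selectivity: 1ξ₁ / (1ξ₂) = 2.38 → ξ₁ = 2.38 ξ₂.
Substitute: (2·2.38 + 2) ξ₂ = 114.6 → ξ₂ = 16.96 lbmol/h, ξ₁ = 40.36 lbmol/h.
Outlet amounts (n = n₀ + Σ ν·ξ):
  D: 309 − 2(40.36) − 2(16.96) = 194.4
  E: 0 + 1(40.36) = 40.36
  A: 0 + 1(16.96) = 16.96
  F: 0 + 1(16.96) = 16.96
Total out = 194.4 + 40.36 + 16.96 + 16.96 = 268.6 lbmol/h.

269 lbmol/h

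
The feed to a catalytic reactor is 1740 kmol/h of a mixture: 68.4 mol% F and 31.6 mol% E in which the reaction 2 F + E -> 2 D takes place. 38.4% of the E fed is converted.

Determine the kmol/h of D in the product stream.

422 kmol/h

E reacted = 0.384 × 549.8 = 211.1 kmol/h; ν_E = −1, so ξ = 211.1/1 = 211.1 kmol/h.
Outlet amounts (n = n₀ + ν ξ):
  F: 1190 − 2(211.1) = 767.9
  E: 549.8 − 1(211.1) = 338.7
  D: 0 + 2(211.1) = 422.3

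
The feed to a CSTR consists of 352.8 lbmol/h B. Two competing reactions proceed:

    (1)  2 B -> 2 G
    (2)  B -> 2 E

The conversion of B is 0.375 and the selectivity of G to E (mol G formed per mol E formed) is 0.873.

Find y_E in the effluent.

0.24

Conversion of B: B consumed = 0.375 × 352.8 = 132.3 lbmol/h = 2ξ₁ + 1ξ₂.
Selectivity: 2ξ₁ / (2ξ₂) = 0.873 → ξ₁ = 0.873 ξ₂.
Substitute: (2·0.873 + 1) ξ₂ = 132.3 → ξ₂ = 48.18 lbmol/h, ξ₁ = 42.06 lbmol/h.
Outlet amounts (n = n₀ + Σ ν·ξ):
  B: 352.8 − 2(42.06) − 1(48.18) = 220.5
  G: 0 + 2(42.06) = 84.12
  E: 0 + 2(48.18) = 96.36
Total out = 401 lbmol/h; y_E = 96.36 / 401 = 0.2403.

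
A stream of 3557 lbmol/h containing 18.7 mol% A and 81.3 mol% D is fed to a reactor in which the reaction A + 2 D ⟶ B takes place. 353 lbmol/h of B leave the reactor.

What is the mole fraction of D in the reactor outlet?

0.767

For B: n = n₀ + 1ξ → 353 = 0 + 1ξ, giving ξ = 353 lbmol/h.
Outlet amounts (n = n₀ + ν ξ):
  A: 665.2 − 1(353) = 312.2
  D: 2892 − 2(353) = 2186
  B: 0 + 1(353) = 353
Total out = 2851 lbmol/h; y_D = 2186 / 2851 = 0.7667.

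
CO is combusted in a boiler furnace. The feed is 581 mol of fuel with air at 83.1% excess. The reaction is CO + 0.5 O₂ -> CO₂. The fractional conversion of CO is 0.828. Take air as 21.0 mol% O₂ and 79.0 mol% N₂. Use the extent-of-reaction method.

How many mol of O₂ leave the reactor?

Stoichiometric O₂ = 0.5 × 581 = 290.5 mol; O₂ fed = 290.5 × 1.831 = 531.9 mol.
N₂ fed = 531.9 × 79/21 = 2001 mol.
Fuel reacted = 0.828 × 581 → ξ = 481.1 mol.
Outlet (n = n₀ + ν ξ):
  CO: 581 − 1(481.1) = 99.93
  O₂: 531.9 − 0.5(481.1) = 291.4
  N₂: 2001 (inert)
  CO₂: 0 + 1(481.1) = 481.1

291 mol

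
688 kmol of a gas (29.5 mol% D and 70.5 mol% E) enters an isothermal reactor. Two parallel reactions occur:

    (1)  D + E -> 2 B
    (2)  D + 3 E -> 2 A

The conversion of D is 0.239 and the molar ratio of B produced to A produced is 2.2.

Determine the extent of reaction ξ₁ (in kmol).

Conversion of D: D consumed = 0.239 × 203 = 48.51 kmol = 1ξ₁ + 1ξ₂.
Selectivity: 2ξ₁ / (2ξ₂) = 2.2 → ξ₁ = 2.2 ξ₂.
Substitute: (1·2.2 + 1) ξ₂ = 48.51 → ξ₂ = 15.16 kmol, ξ₁ = 33.35 kmol.
Outlet amounts (n = n₀ + Σ ν·ξ):
  D: 203 − 1(33.35) − 1(15.16) = 154.5
  E: 485 − 1(33.35) − 3(15.16) = 406.2
  B: 0 + 2(33.35) = 66.7
  A: 0 + 2(15.16) = 30.32

ξ₁ = 33.3 kmol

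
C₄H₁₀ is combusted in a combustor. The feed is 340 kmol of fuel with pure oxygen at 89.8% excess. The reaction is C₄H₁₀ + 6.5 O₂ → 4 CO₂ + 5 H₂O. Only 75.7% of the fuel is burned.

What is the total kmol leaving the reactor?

Stoichiometric O₂ = 6.5 × 340 = 2210 kmol; O₂ fed = 2210 × 1.898 = 4195 kmol.
Fuel reacted = 0.757 × 340 → ξ = 257.4 kmol.
Outlet (n = n₀ + ν ξ):
  C₄H₁₀: 340 − 1(257.4) = 82.62
  O₂: 4195 − 6.5(257.4) = 2522
  CO₂: 0 + 4(257.4) = 1030
  H₂O: 0 + 5(257.4) = 1287
Total out = 82.62 + 2522 + 1030 + 1287 = 4921 kmol.

4920 kmol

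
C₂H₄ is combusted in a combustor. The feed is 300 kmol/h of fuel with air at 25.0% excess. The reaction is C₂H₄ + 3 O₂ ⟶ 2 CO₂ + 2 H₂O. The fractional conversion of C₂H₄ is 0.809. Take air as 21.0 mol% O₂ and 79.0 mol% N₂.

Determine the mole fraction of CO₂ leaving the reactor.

0.0858

Stoichiometric O₂ = 3 × 300 = 900 kmol/h; O₂ fed = 900 × 1.250 = 1125 kmol/h.
N₂ fed = 1125 × 79/21 = 4232 kmol/h.
Fuel reacted = 0.809 × 300 → ξ = 242.7 kmol/h.
Outlet (n = n₀ + ν ξ):
  C₂H₄: 300 − 1(242.7) = 57.3
  O₂: 1125 − 3(242.7) = 396.9
  N₂: 4232 (inert)
  CO₂: 0 + 2(242.7) = 485.4
  H₂O: 0 + 2(242.7) = 485.4
Total out = 5657 kmol/h; y_CO₂ = 485.4 / 5657 = 0.0858.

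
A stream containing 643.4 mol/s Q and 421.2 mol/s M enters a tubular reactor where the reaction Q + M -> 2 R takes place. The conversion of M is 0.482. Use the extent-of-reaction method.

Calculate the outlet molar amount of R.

M reacted = 0.482 × 421.2 = 203 mol/s; ν_M = −1, so ξ = 203/1 = 203 mol/s.
Outlet amounts (n = n₀ + ν ξ):
  Q: 643.4 − 1(203) = 440.4
  M: 421.2 − 1(203) = 218.2
  R: 0 + 2(203) = 406

406 mol/s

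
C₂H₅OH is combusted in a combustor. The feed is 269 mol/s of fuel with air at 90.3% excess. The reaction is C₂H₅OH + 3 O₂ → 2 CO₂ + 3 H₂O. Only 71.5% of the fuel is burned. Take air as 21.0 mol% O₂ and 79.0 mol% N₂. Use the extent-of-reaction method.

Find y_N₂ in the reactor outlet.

Stoichiometric O₂ = 3 × 269 = 807 mol/s; O₂ fed = 807 × 1.903 = 1536 mol/s.
N₂ fed = 1536 × 79/21 = 5777 mol/s.
Fuel reacted = 0.715 × 269 → ξ = 192.3 mol/s.
Outlet (n = n₀ + ν ξ):
  C₂H₅OH: 269 − 1(192.3) = 76.67
  O₂: 1536 − 3(192.3) = 958.7
  N₂: 5777 (inert)
  CO₂: 0 + 2(192.3) = 384.7
  H₂O: 0 + 3(192.3) = 577
Total out = 7774 mol/s; y_N₂ = 5777 / 7774 = 0.7431.

0.743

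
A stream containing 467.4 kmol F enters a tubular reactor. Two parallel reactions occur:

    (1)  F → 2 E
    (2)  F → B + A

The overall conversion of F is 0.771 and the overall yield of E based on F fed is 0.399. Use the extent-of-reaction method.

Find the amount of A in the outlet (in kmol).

267 kmol

Yield of E: 2ξ₁ / 467.4 = 0.399 → ξ₁ = 93.25 kmol.
Conversion of F: 1ξ₁ + 1ξ₂ = 0.771 × 467.4 = 360.4 → ξ₂ = 267.1 kmol.
Outlet amounts (n = n₀ + Σ ν·ξ):
  F: 467.4 − 1(93.25) − 1(267.1) = 107
  E: 0 + 2(93.25) = 186.5
  B: 0 + 1(267.1) = 267.1
  A: 0 + 1(267.1) = 267.1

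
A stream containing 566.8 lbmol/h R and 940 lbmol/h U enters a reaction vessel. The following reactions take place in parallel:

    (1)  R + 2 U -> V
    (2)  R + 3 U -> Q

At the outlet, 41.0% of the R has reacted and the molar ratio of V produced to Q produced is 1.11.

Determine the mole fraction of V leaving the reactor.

Conversion of R: R consumed = 0.41 × 566.8 = 232.4 lbmol/h = 1ξ₁ + 1ξ₂.
Selectivity: 1ξ₁ / (1ξ₂) = 1.11 → ξ₁ = 1.11 ξ₂.
Substitute: (1·1.11 + 1) ξ₂ = 232.4 → ξ₂ = 110.1 lbmol/h, ξ₁ = 122.3 lbmol/h.
Outlet amounts (n = n₀ + Σ ν·ξ):
  R: 566.8 − 1(122.3) − 1(110.1) = 334.4
  U: 940 − 2(122.3) − 3(110.1) = 365.1
  V: 0 + 1(122.3) = 122.3
  Q: 0 + 1(110.1) = 110.1
Total out = 931.9 lbmol/h; y_V = 122.3 / 931.9 = 0.1312.

0.131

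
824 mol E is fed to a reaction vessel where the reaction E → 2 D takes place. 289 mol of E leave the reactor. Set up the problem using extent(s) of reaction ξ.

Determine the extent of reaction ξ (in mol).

For E: n = n₀ − 1ξ → 289 = 824 − 1ξ, giving ξ = 535 mol.
Outlet amounts (n = n₀ + ν ξ):
  E: 824 − 1(535) = 289
  D: 0 + 2(535) = 1070

ξ = 535 mol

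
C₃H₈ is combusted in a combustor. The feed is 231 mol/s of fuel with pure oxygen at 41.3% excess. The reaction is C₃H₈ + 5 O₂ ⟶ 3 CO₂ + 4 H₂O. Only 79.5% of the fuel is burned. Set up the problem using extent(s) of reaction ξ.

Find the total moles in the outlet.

Stoichiometric O₂ = 5 × 231 = 1155 mol/s; O₂ fed = 1155 × 1.413 = 1632 mol/s.
Fuel reacted = 0.795 × 231 → ξ = 183.6 mol/s.
Outlet (n = n₀ + ν ξ):
  C₃H₈: 231 − 1(183.6) = 47.35
  O₂: 1632 − 5(183.6) = 713.8
  CO₂: 0 + 3(183.6) = 550.9
  H₂O: 0 + 4(183.6) = 734.6
Total out = 47.35 + 713.8 + 550.9 + 734.6 = 2047 mol/s.

2050 mol/s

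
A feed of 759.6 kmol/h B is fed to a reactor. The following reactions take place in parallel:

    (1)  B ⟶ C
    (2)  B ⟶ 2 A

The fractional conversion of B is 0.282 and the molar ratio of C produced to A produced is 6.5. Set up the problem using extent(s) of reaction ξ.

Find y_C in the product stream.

0.257

Conversion of B: B consumed = 0.282 × 759.6 = 214.2 kmol/h = 1ξ₁ + 1ξ₂.
Selectivity: 1ξ₁ / (2ξ₂) = 6.5 → ξ₁ = 13 ξ₂.
Substitute: (1·13 + 1) ξ₂ = 214.2 → ξ₂ = 15.3 kmol/h, ξ₁ = 198.9 kmol/h.
Outlet amounts (n = n₀ + Σ ν·ξ):
  B: 759.6 − 1(198.9) − 1(15.3) = 545.4
  C: 0 + 1(198.9) = 198.9
  A: 0 + 2(15.3) = 30.6
Total out = 774.9 kmol/h; y_C = 198.9 / 774.9 = 0.2567.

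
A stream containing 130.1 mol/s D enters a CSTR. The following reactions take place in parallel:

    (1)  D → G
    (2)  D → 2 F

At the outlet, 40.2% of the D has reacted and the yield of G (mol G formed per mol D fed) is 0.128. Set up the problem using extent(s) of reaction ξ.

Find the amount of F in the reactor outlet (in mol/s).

Yield of G: 1ξ₁ / 130.1 = 0.128 → ξ₁ = 16.65 mol/s.
Conversion of D: 1ξ₁ + 1ξ₂ = 0.402 × 130.1 = 52.3 → ξ₂ = 35.65 mol/s.
Outlet amounts (n = n₀ + Σ ν·ξ):
  D: 130.1 − 1(16.65) − 1(35.65) = 77.8
  G: 0 + 1(16.65) = 16.65
  F: 0 + 2(35.65) = 71.29

71.3 mol/s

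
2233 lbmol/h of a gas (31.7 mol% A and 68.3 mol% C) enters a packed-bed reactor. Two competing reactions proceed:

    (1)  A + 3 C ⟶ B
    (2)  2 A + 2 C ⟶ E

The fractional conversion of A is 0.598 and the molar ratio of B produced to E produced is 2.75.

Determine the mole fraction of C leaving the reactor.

Conversion of A: A consumed = 0.598 × 707.9 = 423.3 lbmol/h = 1ξ₁ + 2ξ₂.
Selectivity: 1ξ₁ / (1ξ₂) = 2.75 → ξ₁ = 2.75 ξ₂.
Substitute: (1·2.75 + 2) ξ₂ = 423.3 → ξ₂ = 89.12 lbmol/h, ξ₁ = 245.1 lbmol/h.
Outlet amounts (n = n₀ + Σ ν·ξ):
  A: 707.9 − 1(245.1) − 2(89.12) = 284.6
  C: 1525 − 3(245.1) − 2(89.12) = 611.7
  B: 0 + 1(245.1) = 245.1
  E: 0 + 1(89.12) = 89.12
Total out = 1230 lbmol/h; y_C = 611.7 / 1230 = 0.4971.

0.497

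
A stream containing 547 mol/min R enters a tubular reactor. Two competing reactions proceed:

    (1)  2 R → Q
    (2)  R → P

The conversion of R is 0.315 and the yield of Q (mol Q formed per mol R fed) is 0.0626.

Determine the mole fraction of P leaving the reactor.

Yield of Q: 1ξ₁ / 547 = 0.0626 → ξ₁ = 34.24 mol/min.
Conversion of R: 2ξ₁ + 1ξ₂ = 0.315 × 547 = 172.3 → ξ₂ = 103.8 mol/min.
Outlet amounts (n = n₀ + Σ ν·ξ):
  R: 547 − 2(34.24) − 1(103.8) = 374.7
  Q: 0 + 1(34.24) = 34.24
  P: 0 + 1(103.8) = 103.8
Total out = 512.8 mol/min; y_P = 103.8 / 512.8 = 0.2025.

0.202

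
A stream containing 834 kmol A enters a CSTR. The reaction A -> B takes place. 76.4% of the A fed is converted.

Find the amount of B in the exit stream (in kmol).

A reacted = 0.764 × 834 = 637.2 kmol; ν_A = −1, so ξ = 637.2/1 = 637.2 kmol.
Outlet amounts (n = n₀ + ν ξ):
  A: 834 − 1(637.2) = 196.8
  B: 0 + 1(637.2) = 637.2

637 kmol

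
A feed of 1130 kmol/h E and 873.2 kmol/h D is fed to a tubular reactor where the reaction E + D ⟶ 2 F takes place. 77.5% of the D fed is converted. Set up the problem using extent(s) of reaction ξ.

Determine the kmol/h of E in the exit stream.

453 kmol/h

D reacted = 0.775 × 873.2 = 676.7 kmol/h; ν_D = −1, so ξ = 676.7/1 = 676.7 kmol/h.
Outlet amounts (n = n₀ + ν ξ):
  E: 1130 − 1(676.7) = 453.3
  D: 873.2 − 1(676.7) = 196.5
  F: 0 + 2(676.7) = 1353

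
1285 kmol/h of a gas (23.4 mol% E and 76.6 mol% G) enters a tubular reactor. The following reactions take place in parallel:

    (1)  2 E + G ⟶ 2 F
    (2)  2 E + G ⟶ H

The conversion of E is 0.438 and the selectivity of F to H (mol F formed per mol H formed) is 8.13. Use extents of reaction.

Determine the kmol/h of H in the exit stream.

13 kmol/h

Conversion of E: E consumed = 0.438 × 300.7 = 131.7 kmol/h = 2ξ₁ + 2ξ₂.
Selectivity: 2ξ₁ / (1ξ₂) = 8.13 → ξ₁ = 4.065 ξ₂.
Substitute: (2·4.065 + 2) ξ₂ = 131.7 → ξ₂ = 13 kmol/h, ξ₁ = 52.85 kmol/h.
Outlet amounts (n = n₀ + Σ ν·ξ):
  E: 300.7 − 2(52.85) − 2(13) = 169
  G: 984.3 − 1(52.85) − 1(13) = 918.5
  F: 0 + 2(52.85) = 105.7
  H: 0 + 1(13) = 13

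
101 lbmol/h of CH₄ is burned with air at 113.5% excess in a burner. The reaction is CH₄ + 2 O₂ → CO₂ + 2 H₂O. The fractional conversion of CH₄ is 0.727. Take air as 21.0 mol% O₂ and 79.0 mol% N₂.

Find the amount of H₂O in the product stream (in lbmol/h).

Stoichiometric O₂ = 2 × 101 = 202 lbmol/h; O₂ fed = 202 × 2.135 = 431.3 lbmol/h.
N₂ fed = 431.3 × 79/21 = 1622 lbmol/h.
Fuel reacted = 0.727 × 101 → ξ = 73.43 lbmol/h.
Outlet (n = n₀ + ν ξ):
  CH₄: 101 − 1(73.43) = 27.57
  O₂: 431.3 − 2(73.43) = 284.4
  N₂: 1622 (inert)
  CO₂: 0 + 1(73.43) = 73.43
  H₂O: 0 + 2(73.43) = 146.9

147 lbmol/h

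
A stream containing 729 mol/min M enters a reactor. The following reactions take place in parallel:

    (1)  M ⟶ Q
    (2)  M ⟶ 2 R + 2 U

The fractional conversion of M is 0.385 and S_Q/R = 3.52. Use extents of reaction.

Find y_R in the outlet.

Conversion of M: M consumed = 0.385 × 729 = 280.7 mol/min = 1ξ₁ + 1ξ₂.
Selectivity: 1ξ₁ / (2ξ₂) = 3.52 → ξ₁ = 7.04 ξ₂.
Substitute: (1·7.04 + 1) ξ₂ = 280.7 → ξ₂ = 34.91 mol/min, ξ₁ = 245.8 mol/min.
Outlet amounts (n = n₀ + Σ ν·ξ):
  M: 729 − 1(245.8) − 1(34.91) = 448.3
  Q: 0 + 1(245.8) = 245.8
  R: 0 + 2(34.91) = 69.82
  U: 0 + 2(34.91) = 69.82
Total out = 833.7 mol/min; y_R = 69.82 / 833.7 = 0.08374.

0.0837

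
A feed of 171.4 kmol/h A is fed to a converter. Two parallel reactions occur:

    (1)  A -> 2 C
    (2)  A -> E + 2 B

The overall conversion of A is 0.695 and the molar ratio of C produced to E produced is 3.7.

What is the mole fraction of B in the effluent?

Conversion of A: A consumed = 0.695 × 171.4 = 119.1 kmol/h = 1ξ₁ + 1ξ₂.
Selectivity: 2ξ₁ / (1ξ₂) = 3.7 → ξ₁ = 1.85 ξ₂.
Substitute: (1·1.85 + 1) ξ₂ = 119.1 → ξ₂ = 41.8 kmol/h, ξ₁ = 77.33 kmol/h.
Outlet amounts (n = n₀ + Σ ν·ξ):
  A: 171.4 − 1(77.33) − 1(41.8) = 52.28
  C: 0 + 2(77.33) = 154.7
  E: 0 + 1(41.8) = 41.8
  B: 0 + 2(41.8) = 83.6
Total out = 332.3 kmol/h; y_B = 83.6 / 332.3 = 0.2515.

0.252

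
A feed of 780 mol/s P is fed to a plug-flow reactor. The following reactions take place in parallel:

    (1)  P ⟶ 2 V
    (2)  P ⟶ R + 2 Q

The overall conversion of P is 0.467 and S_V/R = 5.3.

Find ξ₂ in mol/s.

Conversion of P: P consumed = 0.467 × 780 = 364.3 mol/s = 1ξ₁ + 1ξ₂.
Selectivity: 2ξ₁ / (1ξ₂) = 5.3 → ξ₁ = 2.65 ξ₂.
Substitute: (1·2.65 + 1) ξ₂ = 364.3 → ξ₂ = 99.8 mol/s, ξ₁ = 264.5 mol/s.
Outlet amounts (n = n₀ + Σ ν·ξ):
  P: 780 − 1(264.5) − 1(99.8) = 415.7
  V: 0 + 2(264.5) = 528.9
  R: 0 + 1(99.8) = 99.8
  Q: 0 + 2(99.8) = 199.6

ξ₂ = 99.8 mol/s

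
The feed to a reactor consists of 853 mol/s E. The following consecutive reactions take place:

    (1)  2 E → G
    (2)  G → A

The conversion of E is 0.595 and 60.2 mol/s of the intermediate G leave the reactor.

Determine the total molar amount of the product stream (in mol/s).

Conversion of E: E consumed = 2ξ₁ = 0.595 × 853 → ξ₁ = 253.8 mol/s.
G balance: n_G = 0 + 1ξ₁ − 1ξ₂ = 60.2 → ξ₂ = (1·253.8 − 60.2)/1 = 193.6 mol/s.
Outlet amounts (n = n₀ + Σ ν·ξ):
  E: 853 − 2(253.8) = 345.5
  G: 0 + 1(253.8) − 1(193.6) = 60.2
  A: 0 + 1(193.6) = 193.6
Total out = 345.5 + 60.2 + 193.6 = 599.2 mol/s.

599 mol/s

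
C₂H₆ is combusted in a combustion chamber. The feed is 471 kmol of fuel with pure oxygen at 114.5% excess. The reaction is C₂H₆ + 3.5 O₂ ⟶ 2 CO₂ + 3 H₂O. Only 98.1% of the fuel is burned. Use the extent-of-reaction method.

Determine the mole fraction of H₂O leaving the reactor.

Stoichiometric O₂ = 3.5 × 471 = 1648 kmol; O₂ fed = 1648 × 2.145 = 3536 kmol.
Fuel reacted = 0.981 × 471 → ξ = 462.1 kmol.
Outlet (n = n₀ + ν ξ):
  C₂H₆: 471 − 1(462.1) = 8.949
  O₂: 3536 − 3.5(462.1) = 1919
  CO₂: 0 + 2(462.1) = 924.1
  H₂O: 0 + 3(462.1) = 1386
Total out = 4238 kmol; y_H₂O = 1386 / 4238 = 0.3271.

0.327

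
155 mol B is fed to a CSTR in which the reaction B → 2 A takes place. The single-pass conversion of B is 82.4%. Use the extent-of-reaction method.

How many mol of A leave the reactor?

255 mol

B reacted = 0.824 × 155 = 127.7 mol; ν_B = −1, so ξ = 127.7/1 = 127.7 mol.
Outlet amounts (n = n₀ + ν ξ):
  B: 155 − 1(127.7) = 27.28
  A: 0 + 2(127.7) = 255.4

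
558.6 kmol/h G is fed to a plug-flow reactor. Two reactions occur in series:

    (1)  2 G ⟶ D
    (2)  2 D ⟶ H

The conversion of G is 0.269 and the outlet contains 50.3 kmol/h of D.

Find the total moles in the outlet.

Conversion of G: G consumed = 2ξ₁ = 0.269 × 558.6 → ξ₁ = 75.13 kmol/h.
D balance: n_D = 0 + 1ξ₁ − 2ξ₂ = 50.3 → ξ₂ = (1·75.13 − 50.3)/2 = 12.42 kmol/h.
Outlet amounts (n = n₀ + Σ ν·ξ):
  G: 558.6 − 2(75.13) = 408.3
  D: 0 + 1(75.13) − 2(12.42) = 50.3
  H: 0 + 1(12.42) = 12.42
Total out = 408.3 + 50.3 + 12.42 = 471.1 kmol/h.

471 kmol/h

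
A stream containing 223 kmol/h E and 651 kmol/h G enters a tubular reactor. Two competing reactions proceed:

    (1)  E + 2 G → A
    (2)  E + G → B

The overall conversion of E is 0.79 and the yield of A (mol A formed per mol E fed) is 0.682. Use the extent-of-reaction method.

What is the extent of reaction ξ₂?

ξ₂ = 24.1 kmol/h

Yield of A: 1ξ₁ / 223 = 0.682 → ξ₁ = 152.1 kmol/h.
Conversion of E: 1ξ₁ + 1ξ₂ = 0.79 × 223 = 176.2 → ξ₂ = 24.08 kmol/h.
Outlet amounts (n = n₀ + Σ ν·ξ):
  E: 223 − 1(152.1) − 1(24.08) = 46.83
  G: 651 − 2(152.1) − 1(24.08) = 322.7
  A: 0 + 1(152.1) = 152.1
  B: 0 + 1(24.08) = 24.08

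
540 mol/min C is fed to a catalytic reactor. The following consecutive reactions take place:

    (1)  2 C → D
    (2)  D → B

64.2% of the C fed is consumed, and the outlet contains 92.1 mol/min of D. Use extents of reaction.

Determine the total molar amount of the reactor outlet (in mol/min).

367 mol/min

Conversion of C: C consumed = 2ξ₁ = 0.642 × 540 → ξ₁ = 173.3 mol/min.
D balance: n_D = 0 + 1ξ₁ − 1ξ₂ = 92.1 → ξ₂ = (1·173.3 − 92.1)/1 = 81.24 mol/min.
Outlet amounts (n = n₀ + Σ ν·ξ):
  C: 540 − 2(173.3) = 193.3
  D: 0 + 1(173.3) − 1(81.24) = 92.1
  B: 0 + 1(81.24) = 81.24
Total out = 193.3 + 92.1 + 81.24 = 366.7 mol/min.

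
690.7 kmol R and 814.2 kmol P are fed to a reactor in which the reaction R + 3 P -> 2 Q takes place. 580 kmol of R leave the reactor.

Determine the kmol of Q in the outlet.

221 kmol

For R: n = n₀ − 1ξ → 580 = 690.7 − 1ξ, giving ξ = 110.7 kmol.
Outlet amounts (n = n₀ + ν ξ):
  R: 690.7 − 1(110.7) = 580
  P: 814.2 − 3(110.7) = 482.1
  Q: 0 + 2(110.7) = 221.4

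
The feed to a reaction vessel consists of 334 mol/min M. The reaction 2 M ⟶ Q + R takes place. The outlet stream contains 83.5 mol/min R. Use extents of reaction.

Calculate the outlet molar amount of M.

167 mol/min

For R: n = n₀ + 1ξ → 83.5 = 0 + 1ξ, giving ξ = 83.5 mol/min.
Outlet amounts (n = n₀ + ν ξ):
  M: 334 − 2(83.5) = 167
  Q: 0 + 1(83.5) = 83.5
  R: 0 + 1(83.5) = 83.5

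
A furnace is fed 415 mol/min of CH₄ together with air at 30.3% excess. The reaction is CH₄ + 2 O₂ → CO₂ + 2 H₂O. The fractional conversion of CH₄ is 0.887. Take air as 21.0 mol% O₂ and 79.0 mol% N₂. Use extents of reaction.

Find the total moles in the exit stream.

5560 mol/min

Stoichiometric O₂ = 2 × 415 = 830 mol/min; O₂ fed = 830 × 1.303 = 1081 mol/min.
N₂ fed = 1081 × 79/21 = 4068 mol/min.
Fuel reacted = 0.887 × 415 → ξ = 368.1 mol/min.
Outlet (n = n₀ + ν ξ):
  CH₄: 415 − 1(368.1) = 46.89
  O₂: 1081 − 2(368.1) = 345.3
  N₂: 4068 (inert)
  CO₂: 0 + 1(368.1) = 368.1
  H₂O: 0 + 2(368.1) = 736.2
Total out = 46.89 + 345.3 + 4068 + 368.1 + 736.2 = 5565 mol/min.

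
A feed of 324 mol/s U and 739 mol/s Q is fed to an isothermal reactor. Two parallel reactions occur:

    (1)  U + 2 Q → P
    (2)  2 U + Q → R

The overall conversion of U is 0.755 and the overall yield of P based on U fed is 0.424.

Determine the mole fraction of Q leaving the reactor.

Yield of P: 1ξ₁ / 324 = 0.424 → ξ₁ = 137.4 mol/s.
Conversion of U: 1ξ₁ + 2ξ₂ = 0.755 × 324 = 244.6 → ξ₂ = 53.62 mol/s.
Outlet amounts (n = n₀ + Σ ν·ξ):
  U: 324 − 1(137.4) − 2(53.62) = 79.38
  Q: 739 − 2(137.4) − 1(53.62) = 410.6
  P: 0 + 1(137.4) = 137.4
  R: 0 + 1(53.62) = 53.62
Total out = 681 mol/s; y_Q = 410.6 / 681 = 0.603.

0.603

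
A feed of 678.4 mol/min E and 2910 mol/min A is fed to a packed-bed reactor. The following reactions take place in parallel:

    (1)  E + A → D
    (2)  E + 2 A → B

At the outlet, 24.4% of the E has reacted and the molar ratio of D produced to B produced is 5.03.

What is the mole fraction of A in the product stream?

Conversion of E: E consumed = 0.244 × 678.4 = 165.5 mol/min = 1ξ₁ + 1ξ₂.
Selectivity: 1ξ₁ / (1ξ₂) = 5.03 → ξ₁ = 5.03 ξ₂.
Substitute: (1·5.03 + 1) ξ₂ = 165.5 → ξ₂ = 27.45 mol/min, ξ₁ = 138.1 mol/min.
Outlet amounts (n = n₀ + Σ ν·ξ):
  E: 678.4 − 1(138.1) − 1(27.45) = 512.9
  A: 2910 − 1(138.1) − 2(27.45) = 2717
  D: 0 + 1(138.1) = 138.1
  B: 0 + 1(27.45) = 27.45
Total out = 3395 mol/min; y_A = 2717 / 3395 = 0.8002.

0.8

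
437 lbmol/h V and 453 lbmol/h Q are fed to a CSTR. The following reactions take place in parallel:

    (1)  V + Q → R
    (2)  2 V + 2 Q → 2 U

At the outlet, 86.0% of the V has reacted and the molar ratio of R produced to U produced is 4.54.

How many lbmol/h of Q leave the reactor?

Conversion of V: V consumed = 0.86 × 437 = 375.8 lbmol/h = 1ξ₁ + 2ξ₂.
Selectivity: 1ξ₁ / (2ξ₂) = 4.54 → ξ₁ = 9.08 ξ₂.
Substitute: (1·9.08 + 2) ξ₂ = 375.8 → ξ₂ = 33.92 lbmol/h, ξ₁ = 308 lbmol/h.
Outlet amounts (n = n₀ + Σ ν·ξ):
  V: 437 − 1(308) − 2(33.92) = 61.18
  Q: 453 − 1(308) − 2(33.92) = 77.18
  R: 0 + 1(308) = 308
  U: 0 + 2(33.92) = 67.84

77.2 lbmol/h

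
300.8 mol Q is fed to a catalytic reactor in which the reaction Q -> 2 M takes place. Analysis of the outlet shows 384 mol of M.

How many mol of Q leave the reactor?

For M: n = n₀ + 2ξ → 384 = 0 + 2ξ, giving ξ = 192 mol.
Outlet amounts (n = n₀ + ν ξ):
  Q: 300.8 − 1(192) = 108.8
  M: 0 + 2(192) = 384

109 mol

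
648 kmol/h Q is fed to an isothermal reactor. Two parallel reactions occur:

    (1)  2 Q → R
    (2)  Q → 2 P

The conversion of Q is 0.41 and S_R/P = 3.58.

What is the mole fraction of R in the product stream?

Conversion of Q: Q consumed = 0.41 × 648 = 265.7 kmol/h = 2ξ₁ + 1ξ₂.
Selectivity: 1ξ₁ / (2ξ₂) = 3.58 → ξ₁ = 7.16 ξ₂.
Substitute: (2·7.16 + 1) ξ₂ = 265.7 → ξ₂ = 17.34 kmol/h, ξ₁ = 124.2 kmol/h.
Outlet amounts (n = n₀ + Σ ν·ξ):
  Q: 648 − 2(124.2) − 1(17.34) = 382.3
  R: 0 + 1(124.2) = 124.2
  P: 0 + 2(17.34) = 34.68
Total out = 541.2 kmol/h; y_R = 124.2 / 541.2 = 0.2294.

0.229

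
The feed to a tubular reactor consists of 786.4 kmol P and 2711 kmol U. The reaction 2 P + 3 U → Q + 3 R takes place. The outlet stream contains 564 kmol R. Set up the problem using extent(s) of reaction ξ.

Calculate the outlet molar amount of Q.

188 kmol

For R: n = n₀ + 3ξ → 564 = 0 + 3ξ, giving ξ = 188 kmol.
Outlet amounts (n = n₀ + ν ξ):
  P: 786.4 − 2(188) = 410.4
  U: 2711 − 3(188) = 2147
  Q: 0 + 1(188) = 188
  R: 0 + 3(188) = 564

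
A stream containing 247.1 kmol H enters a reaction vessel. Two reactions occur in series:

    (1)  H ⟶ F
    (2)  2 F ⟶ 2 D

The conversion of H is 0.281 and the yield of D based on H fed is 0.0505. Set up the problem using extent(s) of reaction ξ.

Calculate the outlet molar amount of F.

Conversion of H: H consumed = 1ξ₁ = 0.281 × 247.1 → ξ₁ = 69.44 kmol.
Yield of D: 2ξ₂ / 247.1 = 0.0505 → ξ₂ = 6.239 kmol.
Outlet amounts (n = n₀ + Σ ν·ξ):
  H: 247.1 − 1(69.44) = 177.7
  F: 0 + 1(69.44) − 2(6.239) = 56.96
  D: 0 + 2(6.239) = 12.48

57 kmol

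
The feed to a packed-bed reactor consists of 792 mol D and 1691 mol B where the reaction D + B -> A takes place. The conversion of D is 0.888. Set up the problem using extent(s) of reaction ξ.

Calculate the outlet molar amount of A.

D reacted = 0.888 × 792 = 703.3 mol; ν_D = −1, so ξ = 703.3/1 = 703.3 mol.
Outlet amounts (n = n₀ + ν ξ):
  D: 792 − 1(703.3) = 88.7
  B: 1691 − 1(703.3) = 987.7
  A: 0 + 1(703.3) = 703.3

703 mol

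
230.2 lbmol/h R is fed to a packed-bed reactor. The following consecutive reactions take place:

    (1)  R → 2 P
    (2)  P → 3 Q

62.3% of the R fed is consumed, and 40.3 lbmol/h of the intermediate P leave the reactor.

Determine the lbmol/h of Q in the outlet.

Conversion of R: R consumed = 1ξ₁ = 0.623 × 230.2 → ξ₁ = 143.4 lbmol/h.
P balance: n_P = 0 + 2ξ₁ − 1ξ₂ = 40.3 → ξ₂ = (2·143.4 − 40.3)/1 = 246.5 lbmol/h.
Outlet amounts (n = n₀ + Σ ν·ξ):
  R: 230.2 − 1(143.4) = 86.79
  P: 0 + 2(143.4) − 1(246.5) = 40.3
  Q: 0 + 3(246.5) = 739.6

740 lbmol/h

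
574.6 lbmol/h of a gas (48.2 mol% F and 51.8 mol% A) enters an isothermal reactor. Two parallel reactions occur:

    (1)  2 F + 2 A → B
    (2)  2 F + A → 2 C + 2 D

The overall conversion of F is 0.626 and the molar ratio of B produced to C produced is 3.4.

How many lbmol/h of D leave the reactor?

22.2 lbmol/h

Conversion of F: F consumed = 0.626 × 277 = 173.4 lbmol/h = 2ξ₁ + 2ξ₂.
Selectivity: 1ξ₁ / (2ξ₂) = 3.4 → ξ₁ = 6.8 ξ₂.
Substitute: (2·6.8 + 2) ξ₂ = 173.4 → ξ₂ = 11.11 lbmol/h, ξ₁ = 75.57 lbmol/h.
Outlet amounts (n = n₀ + Σ ν·ξ):
  F: 277 − 2(75.57) − 2(11.11) = 103.6
  A: 297.6 − 2(75.57) − 1(11.11) = 135.4
  B: 0 + 1(75.57) = 75.57
  C: 0 + 2(11.11) = 22.23
  D: 0 + 2(11.11) = 22.23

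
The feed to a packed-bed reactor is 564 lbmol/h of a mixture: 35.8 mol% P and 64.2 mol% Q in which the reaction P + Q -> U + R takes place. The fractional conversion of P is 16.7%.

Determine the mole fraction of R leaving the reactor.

P reacted = 0.167 × 201.9 = 33.72 lbmol/h; ν_P = −1, so ξ = 33.72/1 = 33.72 lbmol/h.
Outlet amounts (n = n₀ + ν ξ):
  P: 201.9 − 1(33.72) = 168.2
  Q: 362.1 − 1(33.72) = 328.4
  U: 0 + 1(33.72) = 33.72
  R: 0 + 1(33.72) = 33.72
Total out = 564 lbmol/h; y_R = 33.72 / 564 = 0.05979.

0.0598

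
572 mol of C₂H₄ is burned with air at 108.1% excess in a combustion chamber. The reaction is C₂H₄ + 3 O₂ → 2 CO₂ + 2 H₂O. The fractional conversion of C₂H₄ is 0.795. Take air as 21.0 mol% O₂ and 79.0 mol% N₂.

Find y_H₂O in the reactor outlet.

Stoichiometric O₂ = 3 × 572 = 1716 mol; O₂ fed = 1716 × 2.081 = 3571 mol.
N₂ fed = 3571 × 79/21 = 13430 mol.
Fuel reacted = 0.795 × 572 → ξ = 454.7 mol.
Outlet (n = n₀ + ν ξ):
  C₂H₄: 572 − 1(454.7) = 117.3
  O₂: 3571 − 3(454.7) = 2207
  N₂: 13430 (inert)
  CO₂: 0 + 2(454.7) = 909.5
  H₂O: 0 + 2(454.7) = 909.5
Total out = 17580 mol; y_H₂O = 909.5 / 17580 = 0.05174.

0.0517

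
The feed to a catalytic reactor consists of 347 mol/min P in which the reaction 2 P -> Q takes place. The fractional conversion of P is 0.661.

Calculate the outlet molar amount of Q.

P reacted = 0.661 × 347 = 229.4 mol/min; ν_P = −2, so ξ = 229.4/2 = 114.7 mol/min.
Outlet amounts (n = n₀ + ν ξ):
  P: 347 − 2(114.7) = 117.6
  Q: 0 + 1(114.7) = 114.7

115 mol/min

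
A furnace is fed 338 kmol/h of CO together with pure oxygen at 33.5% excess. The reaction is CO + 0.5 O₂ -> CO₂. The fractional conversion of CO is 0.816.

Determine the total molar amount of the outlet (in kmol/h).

Stoichiometric O₂ = 0.5 × 338 = 169 kmol/h; O₂ fed = 169 × 1.335 = 225.6 kmol/h.
Fuel reacted = 0.816 × 338 → ξ = 275.8 kmol/h.
Outlet (n = n₀ + ν ξ):
  CO: 338 − 1(275.8) = 62.19
  O₂: 225.6 − 0.5(275.8) = 87.71
  CO₂: 0 + 1(275.8) = 275.8
Total out = 62.19 + 87.71 + 275.8 = 425.7 kmol/h.

426 kmol/h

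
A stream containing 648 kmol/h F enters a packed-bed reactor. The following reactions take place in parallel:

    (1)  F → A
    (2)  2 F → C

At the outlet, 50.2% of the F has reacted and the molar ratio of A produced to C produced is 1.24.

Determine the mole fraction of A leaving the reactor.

0.227

Conversion of F: F consumed = 0.502 × 648 = 325.3 kmol/h = 1ξ₁ + 2ξ₂.
Selectivity: 1ξ₁ / (1ξ₂) = 1.24 → ξ₁ = 1.24 ξ₂.
Substitute: (1·1.24 + 2) ξ₂ = 325.3 → ξ₂ = 100.4 kmol/h, ξ₁ = 124.5 kmol/h.
Outlet amounts (n = n₀ + Σ ν·ξ):
  F: 648 − 1(124.5) − 2(100.4) = 322.7
  A: 0 + 1(124.5) = 124.5
  C: 0 + 1(100.4) = 100.4
Total out = 547.6 kmol/h; y_A = 124.5 / 547.6 = 0.2273.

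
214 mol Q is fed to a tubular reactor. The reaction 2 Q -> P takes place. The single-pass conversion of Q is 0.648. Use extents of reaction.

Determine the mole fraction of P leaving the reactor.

0.479

Q reacted = 0.648 × 214 = 138.7 mol; ν_Q = −2, so ξ = 138.7/2 = 69.34 mol.
Outlet amounts (n = n₀ + ν ξ):
  Q: 214 − 2(69.34) = 75.33
  P: 0 + 1(69.34) = 69.34
Total out = 144.7 mol; y_P = 69.34 / 144.7 = 0.4793.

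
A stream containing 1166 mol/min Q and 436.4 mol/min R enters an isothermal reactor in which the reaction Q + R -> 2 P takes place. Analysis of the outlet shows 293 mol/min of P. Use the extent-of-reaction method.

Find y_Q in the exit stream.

For P: n = n₀ + 2ξ → 293 = 0 + 2ξ, giving ξ = 146.5 mol/min.
Outlet amounts (n = n₀ + ν ξ):
  Q: 1166 − 1(146.5) = 1020
  R: 436.4 − 1(146.5) = 289.9
  P: 0 + 2(146.5) = 293
Total out = 1602 mol/min; y_Q = 1020 / 1602 = 0.6362.

0.636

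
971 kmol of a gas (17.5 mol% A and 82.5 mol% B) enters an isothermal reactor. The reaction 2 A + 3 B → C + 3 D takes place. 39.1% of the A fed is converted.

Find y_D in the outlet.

A reacted = 0.391 × 169.9 = 66.44 kmol; ν_A = −2, so ξ = 66.44/2 = 33.22 kmol.
Outlet amounts (n = n₀ + ν ξ):
  A: 169.9 − 2(33.22) = 103.5
  B: 801.1 − 3(33.22) = 701.4
  C: 0 + 1(33.22) = 33.22
  D: 0 + 3(33.22) = 99.66
Total out = 937.8 kmol; y_D = 99.66 / 937.8 = 0.1063.

0.106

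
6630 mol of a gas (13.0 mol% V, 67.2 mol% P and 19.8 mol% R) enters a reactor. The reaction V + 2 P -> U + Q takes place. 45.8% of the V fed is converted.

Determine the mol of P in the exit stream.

V reacted = 0.458 × 861.9 = 394.8 mol; ν_V = −1, so ξ = 394.8/1 = 394.8 mol.
Outlet amounts (n = n₀ + ν ξ):
  V: 861.9 − 1(394.8) = 467.1
  P: 4455 − 2(394.8) = 3666
  U: 0 + 1(394.8) = 394.8
  Q: 0 + 1(394.8) = 394.8
  R: 1313 (inert)

3670 mol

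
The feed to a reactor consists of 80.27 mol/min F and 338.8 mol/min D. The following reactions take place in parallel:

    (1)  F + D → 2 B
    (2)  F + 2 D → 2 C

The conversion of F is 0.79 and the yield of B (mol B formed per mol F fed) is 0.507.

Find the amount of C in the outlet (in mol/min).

Yield of B: 2ξ₁ / 80.27 = 0.507 → ξ₁ = 20.35 mol/min.
Conversion of F: 1ξ₁ + 1ξ₂ = 0.79 × 80.27 = 63.41 → ξ₂ = 43.06 mol/min.
Outlet amounts (n = n₀ + Σ ν·ξ):
  F: 80.27 − 1(20.35) − 1(43.06) = 16.86
  D: 338.8 − 1(20.35) − 2(43.06) = 232.3
  B: 0 + 2(20.35) = 40.7
  C: 0 + 2(43.06) = 86.13

86.1 mol/min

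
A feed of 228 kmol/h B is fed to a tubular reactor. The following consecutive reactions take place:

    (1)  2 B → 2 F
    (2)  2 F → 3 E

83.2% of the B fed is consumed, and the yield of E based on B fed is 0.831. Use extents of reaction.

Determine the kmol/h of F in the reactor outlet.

63.4 kmol/h

Conversion of B: B consumed = 2ξ₁ = 0.832 × 228 → ξ₁ = 94.85 kmol/h.
Yield of E: 3ξ₂ / 228 = 0.831 → ξ₂ = 63.16 kmol/h.
Outlet amounts (n = n₀ + Σ ν·ξ):
  B: 228 − 2(94.85) = 38.3
  F: 0 + 2(94.85) − 2(63.16) = 63.38
  E: 0 + 3(63.16) = 189.5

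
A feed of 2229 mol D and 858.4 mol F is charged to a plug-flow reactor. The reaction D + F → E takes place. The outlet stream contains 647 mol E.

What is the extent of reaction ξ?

For E: n = n₀ + 1ξ → 647 = 0 + 1ξ, giving ξ = 647 mol.
Outlet amounts (n = n₀ + ν ξ):
  D: 2229 − 1(647) = 1582
  F: 858.4 − 1(647) = 211.4
  E: 0 + 1(647) = 647

ξ = 647 mol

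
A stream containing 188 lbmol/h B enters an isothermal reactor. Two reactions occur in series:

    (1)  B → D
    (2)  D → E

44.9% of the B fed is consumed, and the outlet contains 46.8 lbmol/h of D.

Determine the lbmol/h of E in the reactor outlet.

Conversion of B: B consumed = 1ξ₁ = 0.449 × 188 → ξ₁ = 84.41 lbmol/h.
D balance: n_D = 0 + 1ξ₁ − 1ξ₂ = 46.8 → ξ₂ = (1·84.41 − 46.8)/1 = 37.61 lbmol/h.
Outlet amounts (n = n₀ + Σ ν·ξ):
  B: 188 − 1(84.41) = 103.6
  D: 0 + 1(84.41) − 1(37.61) = 46.8
  E: 0 + 1(37.61) = 37.61

37.6 lbmol/h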